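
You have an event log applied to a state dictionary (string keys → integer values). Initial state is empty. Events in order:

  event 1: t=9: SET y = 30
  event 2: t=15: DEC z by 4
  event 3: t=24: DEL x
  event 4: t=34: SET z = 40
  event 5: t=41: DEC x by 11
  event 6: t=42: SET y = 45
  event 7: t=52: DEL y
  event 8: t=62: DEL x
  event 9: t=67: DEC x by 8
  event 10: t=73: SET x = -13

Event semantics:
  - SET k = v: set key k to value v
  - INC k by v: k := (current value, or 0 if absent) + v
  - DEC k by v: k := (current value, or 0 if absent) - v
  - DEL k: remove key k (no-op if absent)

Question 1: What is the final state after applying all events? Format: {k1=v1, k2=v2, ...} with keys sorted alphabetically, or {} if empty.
Answer: {x=-13, z=40}

Derivation:
  after event 1 (t=9: SET y = 30): {y=30}
  after event 2 (t=15: DEC z by 4): {y=30, z=-4}
  after event 3 (t=24: DEL x): {y=30, z=-4}
  after event 4 (t=34: SET z = 40): {y=30, z=40}
  after event 5 (t=41: DEC x by 11): {x=-11, y=30, z=40}
  after event 6 (t=42: SET y = 45): {x=-11, y=45, z=40}
  after event 7 (t=52: DEL y): {x=-11, z=40}
  after event 8 (t=62: DEL x): {z=40}
  after event 9 (t=67: DEC x by 8): {x=-8, z=40}
  after event 10 (t=73: SET x = -13): {x=-13, z=40}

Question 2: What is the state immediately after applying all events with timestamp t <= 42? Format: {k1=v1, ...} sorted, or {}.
Apply events with t <= 42 (6 events):
  after event 1 (t=9: SET y = 30): {y=30}
  after event 2 (t=15: DEC z by 4): {y=30, z=-4}
  after event 3 (t=24: DEL x): {y=30, z=-4}
  after event 4 (t=34: SET z = 40): {y=30, z=40}
  after event 5 (t=41: DEC x by 11): {x=-11, y=30, z=40}
  after event 6 (t=42: SET y = 45): {x=-11, y=45, z=40}

Answer: {x=-11, y=45, z=40}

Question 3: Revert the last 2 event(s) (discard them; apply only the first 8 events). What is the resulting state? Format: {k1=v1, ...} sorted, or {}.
Answer: {z=40}

Derivation:
Keep first 8 events (discard last 2):
  after event 1 (t=9: SET y = 30): {y=30}
  after event 2 (t=15: DEC z by 4): {y=30, z=-4}
  after event 3 (t=24: DEL x): {y=30, z=-4}
  after event 4 (t=34: SET z = 40): {y=30, z=40}
  after event 5 (t=41: DEC x by 11): {x=-11, y=30, z=40}
  after event 6 (t=42: SET y = 45): {x=-11, y=45, z=40}
  after event 7 (t=52: DEL y): {x=-11, z=40}
  after event 8 (t=62: DEL x): {z=40}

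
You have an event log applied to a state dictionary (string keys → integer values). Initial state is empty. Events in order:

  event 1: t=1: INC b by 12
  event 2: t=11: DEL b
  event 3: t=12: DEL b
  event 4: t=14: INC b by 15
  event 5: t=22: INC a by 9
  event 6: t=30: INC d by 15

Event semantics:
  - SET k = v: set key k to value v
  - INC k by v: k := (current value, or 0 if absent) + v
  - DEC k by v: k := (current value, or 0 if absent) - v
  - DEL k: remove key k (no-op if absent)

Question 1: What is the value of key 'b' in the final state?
Track key 'b' through all 6 events:
  event 1 (t=1: INC b by 12): b (absent) -> 12
  event 2 (t=11: DEL b): b 12 -> (absent)
  event 3 (t=12: DEL b): b (absent) -> (absent)
  event 4 (t=14: INC b by 15): b (absent) -> 15
  event 5 (t=22: INC a by 9): b unchanged
  event 6 (t=30: INC d by 15): b unchanged
Final: b = 15

Answer: 15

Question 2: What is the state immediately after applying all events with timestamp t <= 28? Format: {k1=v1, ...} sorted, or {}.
Apply events with t <= 28 (5 events):
  after event 1 (t=1: INC b by 12): {b=12}
  after event 2 (t=11: DEL b): {}
  after event 3 (t=12: DEL b): {}
  after event 4 (t=14: INC b by 15): {b=15}
  after event 5 (t=22: INC a by 9): {a=9, b=15}

Answer: {a=9, b=15}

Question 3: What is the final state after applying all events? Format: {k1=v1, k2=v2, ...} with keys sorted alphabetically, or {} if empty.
Answer: {a=9, b=15, d=15}

Derivation:
  after event 1 (t=1: INC b by 12): {b=12}
  after event 2 (t=11: DEL b): {}
  after event 3 (t=12: DEL b): {}
  after event 4 (t=14: INC b by 15): {b=15}
  after event 5 (t=22: INC a by 9): {a=9, b=15}
  after event 6 (t=30: INC d by 15): {a=9, b=15, d=15}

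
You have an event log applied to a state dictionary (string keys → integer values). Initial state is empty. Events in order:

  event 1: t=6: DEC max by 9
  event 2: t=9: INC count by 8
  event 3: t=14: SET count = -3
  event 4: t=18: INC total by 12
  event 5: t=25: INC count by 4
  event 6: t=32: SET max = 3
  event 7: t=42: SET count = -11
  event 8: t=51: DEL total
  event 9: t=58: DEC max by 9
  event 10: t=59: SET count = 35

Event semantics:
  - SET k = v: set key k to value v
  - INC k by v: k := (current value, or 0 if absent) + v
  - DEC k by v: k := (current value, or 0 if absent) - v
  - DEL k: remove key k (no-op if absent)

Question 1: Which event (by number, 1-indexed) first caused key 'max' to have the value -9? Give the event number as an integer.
Looking for first event where max becomes -9:
  event 1: max (absent) -> -9  <-- first match

Answer: 1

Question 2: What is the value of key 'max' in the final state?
Track key 'max' through all 10 events:
  event 1 (t=6: DEC max by 9): max (absent) -> -9
  event 2 (t=9: INC count by 8): max unchanged
  event 3 (t=14: SET count = -3): max unchanged
  event 4 (t=18: INC total by 12): max unchanged
  event 5 (t=25: INC count by 4): max unchanged
  event 6 (t=32: SET max = 3): max -9 -> 3
  event 7 (t=42: SET count = -11): max unchanged
  event 8 (t=51: DEL total): max unchanged
  event 9 (t=58: DEC max by 9): max 3 -> -6
  event 10 (t=59: SET count = 35): max unchanged
Final: max = -6

Answer: -6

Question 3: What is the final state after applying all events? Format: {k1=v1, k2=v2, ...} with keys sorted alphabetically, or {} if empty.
  after event 1 (t=6: DEC max by 9): {max=-9}
  after event 2 (t=9: INC count by 8): {count=8, max=-9}
  after event 3 (t=14: SET count = -3): {count=-3, max=-9}
  after event 4 (t=18: INC total by 12): {count=-3, max=-9, total=12}
  after event 5 (t=25: INC count by 4): {count=1, max=-9, total=12}
  after event 6 (t=32: SET max = 3): {count=1, max=3, total=12}
  after event 7 (t=42: SET count = -11): {count=-11, max=3, total=12}
  after event 8 (t=51: DEL total): {count=-11, max=3}
  after event 9 (t=58: DEC max by 9): {count=-11, max=-6}
  after event 10 (t=59: SET count = 35): {count=35, max=-6}

Answer: {count=35, max=-6}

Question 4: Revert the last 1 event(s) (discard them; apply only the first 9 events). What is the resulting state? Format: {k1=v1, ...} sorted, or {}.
Keep first 9 events (discard last 1):
  after event 1 (t=6: DEC max by 9): {max=-9}
  after event 2 (t=9: INC count by 8): {count=8, max=-9}
  after event 3 (t=14: SET count = -3): {count=-3, max=-9}
  after event 4 (t=18: INC total by 12): {count=-3, max=-9, total=12}
  after event 5 (t=25: INC count by 4): {count=1, max=-9, total=12}
  after event 6 (t=32: SET max = 3): {count=1, max=3, total=12}
  after event 7 (t=42: SET count = -11): {count=-11, max=3, total=12}
  after event 8 (t=51: DEL total): {count=-11, max=3}
  after event 9 (t=58: DEC max by 9): {count=-11, max=-6}

Answer: {count=-11, max=-6}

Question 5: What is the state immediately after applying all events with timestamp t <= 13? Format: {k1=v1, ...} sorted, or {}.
Apply events with t <= 13 (2 events):
  after event 1 (t=6: DEC max by 9): {max=-9}
  after event 2 (t=9: INC count by 8): {count=8, max=-9}

Answer: {count=8, max=-9}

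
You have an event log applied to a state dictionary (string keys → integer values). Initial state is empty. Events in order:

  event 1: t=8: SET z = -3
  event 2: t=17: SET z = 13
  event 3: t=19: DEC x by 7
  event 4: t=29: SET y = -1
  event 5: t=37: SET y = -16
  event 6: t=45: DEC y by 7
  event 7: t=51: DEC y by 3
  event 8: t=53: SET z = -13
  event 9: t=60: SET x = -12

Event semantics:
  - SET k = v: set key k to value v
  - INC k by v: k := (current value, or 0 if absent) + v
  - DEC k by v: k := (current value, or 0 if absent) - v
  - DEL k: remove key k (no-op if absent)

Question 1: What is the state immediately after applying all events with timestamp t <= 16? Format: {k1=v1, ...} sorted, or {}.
Answer: {z=-3}

Derivation:
Apply events with t <= 16 (1 events):
  after event 1 (t=8: SET z = -3): {z=-3}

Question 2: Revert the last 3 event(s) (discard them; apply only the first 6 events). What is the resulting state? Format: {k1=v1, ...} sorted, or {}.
Answer: {x=-7, y=-23, z=13}

Derivation:
Keep first 6 events (discard last 3):
  after event 1 (t=8: SET z = -3): {z=-3}
  after event 2 (t=17: SET z = 13): {z=13}
  after event 3 (t=19: DEC x by 7): {x=-7, z=13}
  after event 4 (t=29: SET y = -1): {x=-7, y=-1, z=13}
  after event 5 (t=37: SET y = -16): {x=-7, y=-16, z=13}
  after event 6 (t=45: DEC y by 7): {x=-7, y=-23, z=13}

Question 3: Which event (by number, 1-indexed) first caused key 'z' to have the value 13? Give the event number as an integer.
Looking for first event where z becomes 13:
  event 1: z = -3
  event 2: z -3 -> 13  <-- first match

Answer: 2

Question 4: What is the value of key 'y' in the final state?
Track key 'y' through all 9 events:
  event 1 (t=8: SET z = -3): y unchanged
  event 2 (t=17: SET z = 13): y unchanged
  event 3 (t=19: DEC x by 7): y unchanged
  event 4 (t=29: SET y = -1): y (absent) -> -1
  event 5 (t=37: SET y = -16): y -1 -> -16
  event 6 (t=45: DEC y by 7): y -16 -> -23
  event 7 (t=51: DEC y by 3): y -23 -> -26
  event 8 (t=53: SET z = -13): y unchanged
  event 9 (t=60: SET x = -12): y unchanged
Final: y = -26

Answer: -26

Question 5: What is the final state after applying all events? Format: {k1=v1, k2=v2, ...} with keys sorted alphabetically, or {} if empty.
Answer: {x=-12, y=-26, z=-13}

Derivation:
  after event 1 (t=8: SET z = -3): {z=-3}
  after event 2 (t=17: SET z = 13): {z=13}
  after event 3 (t=19: DEC x by 7): {x=-7, z=13}
  after event 4 (t=29: SET y = -1): {x=-7, y=-1, z=13}
  after event 5 (t=37: SET y = -16): {x=-7, y=-16, z=13}
  after event 6 (t=45: DEC y by 7): {x=-7, y=-23, z=13}
  after event 7 (t=51: DEC y by 3): {x=-7, y=-26, z=13}
  after event 8 (t=53: SET z = -13): {x=-7, y=-26, z=-13}
  after event 9 (t=60: SET x = -12): {x=-12, y=-26, z=-13}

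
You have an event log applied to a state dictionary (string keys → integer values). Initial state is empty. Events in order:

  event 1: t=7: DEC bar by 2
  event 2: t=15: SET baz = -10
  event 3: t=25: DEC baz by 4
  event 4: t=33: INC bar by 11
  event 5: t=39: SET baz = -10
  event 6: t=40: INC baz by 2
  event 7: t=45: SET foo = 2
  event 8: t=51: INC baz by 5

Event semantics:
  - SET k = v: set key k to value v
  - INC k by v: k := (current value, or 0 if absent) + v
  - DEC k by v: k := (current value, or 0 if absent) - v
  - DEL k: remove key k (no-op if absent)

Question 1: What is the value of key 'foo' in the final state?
Track key 'foo' through all 8 events:
  event 1 (t=7: DEC bar by 2): foo unchanged
  event 2 (t=15: SET baz = -10): foo unchanged
  event 3 (t=25: DEC baz by 4): foo unchanged
  event 4 (t=33: INC bar by 11): foo unchanged
  event 5 (t=39: SET baz = -10): foo unchanged
  event 6 (t=40: INC baz by 2): foo unchanged
  event 7 (t=45: SET foo = 2): foo (absent) -> 2
  event 8 (t=51: INC baz by 5): foo unchanged
Final: foo = 2

Answer: 2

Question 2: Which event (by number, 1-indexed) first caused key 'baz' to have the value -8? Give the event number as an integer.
Answer: 6

Derivation:
Looking for first event where baz becomes -8:
  event 2: baz = -10
  event 3: baz = -14
  event 4: baz = -14
  event 5: baz = -10
  event 6: baz -10 -> -8  <-- first match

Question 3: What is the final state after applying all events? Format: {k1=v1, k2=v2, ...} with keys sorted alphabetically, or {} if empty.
Answer: {bar=9, baz=-3, foo=2}

Derivation:
  after event 1 (t=7: DEC bar by 2): {bar=-2}
  after event 2 (t=15: SET baz = -10): {bar=-2, baz=-10}
  after event 3 (t=25: DEC baz by 4): {bar=-2, baz=-14}
  after event 4 (t=33: INC bar by 11): {bar=9, baz=-14}
  after event 5 (t=39: SET baz = -10): {bar=9, baz=-10}
  after event 6 (t=40: INC baz by 2): {bar=9, baz=-8}
  after event 7 (t=45: SET foo = 2): {bar=9, baz=-8, foo=2}
  after event 8 (t=51: INC baz by 5): {bar=9, baz=-3, foo=2}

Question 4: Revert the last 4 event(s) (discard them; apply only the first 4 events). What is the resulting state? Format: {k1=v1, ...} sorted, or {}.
Keep first 4 events (discard last 4):
  after event 1 (t=7: DEC bar by 2): {bar=-2}
  after event 2 (t=15: SET baz = -10): {bar=-2, baz=-10}
  after event 3 (t=25: DEC baz by 4): {bar=-2, baz=-14}
  after event 4 (t=33: INC bar by 11): {bar=9, baz=-14}

Answer: {bar=9, baz=-14}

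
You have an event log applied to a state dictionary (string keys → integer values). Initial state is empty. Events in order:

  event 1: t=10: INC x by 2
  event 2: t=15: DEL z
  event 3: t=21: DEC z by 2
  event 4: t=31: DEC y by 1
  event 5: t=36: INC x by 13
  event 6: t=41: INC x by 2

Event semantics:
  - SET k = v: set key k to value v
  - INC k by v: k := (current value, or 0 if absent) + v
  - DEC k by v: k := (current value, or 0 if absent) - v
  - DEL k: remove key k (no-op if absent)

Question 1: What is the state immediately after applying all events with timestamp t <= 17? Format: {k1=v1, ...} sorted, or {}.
Answer: {x=2}

Derivation:
Apply events with t <= 17 (2 events):
  after event 1 (t=10: INC x by 2): {x=2}
  after event 2 (t=15: DEL z): {x=2}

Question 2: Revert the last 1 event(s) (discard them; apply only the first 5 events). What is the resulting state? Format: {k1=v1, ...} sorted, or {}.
Answer: {x=15, y=-1, z=-2}

Derivation:
Keep first 5 events (discard last 1):
  after event 1 (t=10: INC x by 2): {x=2}
  after event 2 (t=15: DEL z): {x=2}
  after event 3 (t=21: DEC z by 2): {x=2, z=-2}
  after event 4 (t=31: DEC y by 1): {x=2, y=-1, z=-2}
  after event 5 (t=36: INC x by 13): {x=15, y=-1, z=-2}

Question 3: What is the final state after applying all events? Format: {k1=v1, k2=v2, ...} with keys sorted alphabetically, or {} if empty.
  after event 1 (t=10: INC x by 2): {x=2}
  after event 2 (t=15: DEL z): {x=2}
  after event 3 (t=21: DEC z by 2): {x=2, z=-2}
  after event 4 (t=31: DEC y by 1): {x=2, y=-1, z=-2}
  after event 5 (t=36: INC x by 13): {x=15, y=-1, z=-2}
  after event 6 (t=41: INC x by 2): {x=17, y=-1, z=-2}

Answer: {x=17, y=-1, z=-2}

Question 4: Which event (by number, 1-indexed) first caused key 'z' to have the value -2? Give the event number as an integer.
Looking for first event where z becomes -2:
  event 3: z (absent) -> -2  <-- first match

Answer: 3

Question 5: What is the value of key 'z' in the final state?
Track key 'z' through all 6 events:
  event 1 (t=10: INC x by 2): z unchanged
  event 2 (t=15: DEL z): z (absent) -> (absent)
  event 3 (t=21: DEC z by 2): z (absent) -> -2
  event 4 (t=31: DEC y by 1): z unchanged
  event 5 (t=36: INC x by 13): z unchanged
  event 6 (t=41: INC x by 2): z unchanged
Final: z = -2

Answer: -2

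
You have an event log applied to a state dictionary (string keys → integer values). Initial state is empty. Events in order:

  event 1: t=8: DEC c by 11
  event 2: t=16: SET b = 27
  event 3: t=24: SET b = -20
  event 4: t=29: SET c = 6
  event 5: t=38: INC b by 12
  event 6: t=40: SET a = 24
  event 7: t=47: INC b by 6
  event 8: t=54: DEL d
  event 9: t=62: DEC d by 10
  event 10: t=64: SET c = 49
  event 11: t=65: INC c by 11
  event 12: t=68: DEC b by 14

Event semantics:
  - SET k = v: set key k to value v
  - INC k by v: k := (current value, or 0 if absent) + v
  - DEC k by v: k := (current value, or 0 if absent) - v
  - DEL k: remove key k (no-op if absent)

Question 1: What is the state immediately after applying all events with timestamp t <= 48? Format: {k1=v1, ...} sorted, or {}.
Apply events with t <= 48 (7 events):
  after event 1 (t=8: DEC c by 11): {c=-11}
  after event 2 (t=16: SET b = 27): {b=27, c=-11}
  after event 3 (t=24: SET b = -20): {b=-20, c=-11}
  after event 4 (t=29: SET c = 6): {b=-20, c=6}
  after event 5 (t=38: INC b by 12): {b=-8, c=6}
  after event 6 (t=40: SET a = 24): {a=24, b=-8, c=6}
  after event 7 (t=47: INC b by 6): {a=24, b=-2, c=6}

Answer: {a=24, b=-2, c=6}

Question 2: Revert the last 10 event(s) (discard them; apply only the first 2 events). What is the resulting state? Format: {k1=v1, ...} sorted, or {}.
Keep first 2 events (discard last 10):
  after event 1 (t=8: DEC c by 11): {c=-11}
  after event 2 (t=16: SET b = 27): {b=27, c=-11}

Answer: {b=27, c=-11}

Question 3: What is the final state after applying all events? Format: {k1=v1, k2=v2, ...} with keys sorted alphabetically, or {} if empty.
Answer: {a=24, b=-16, c=60, d=-10}

Derivation:
  after event 1 (t=8: DEC c by 11): {c=-11}
  after event 2 (t=16: SET b = 27): {b=27, c=-11}
  after event 3 (t=24: SET b = -20): {b=-20, c=-11}
  after event 4 (t=29: SET c = 6): {b=-20, c=6}
  after event 5 (t=38: INC b by 12): {b=-8, c=6}
  after event 6 (t=40: SET a = 24): {a=24, b=-8, c=6}
  after event 7 (t=47: INC b by 6): {a=24, b=-2, c=6}
  after event 8 (t=54: DEL d): {a=24, b=-2, c=6}
  after event 9 (t=62: DEC d by 10): {a=24, b=-2, c=6, d=-10}
  after event 10 (t=64: SET c = 49): {a=24, b=-2, c=49, d=-10}
  after event 11 (t=65: INC c by 11): {a=24, b=-2, c=60, d=-10}
  after event 12 (t=68: DEC b by 14): {a=24, b=-16, c=60, d=-10}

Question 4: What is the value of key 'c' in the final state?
Answer: 60

Derivation:
Track key 'c' through all 12 events:
  event 1 (t=8: DEC c by 11): c (absent) -> -11
  event 2 (t=16: SET b = 27): c unchanged
  event 3 (t=24: SET b = -20): c unchanged
  event 4 (t=29: SET c = 6): c -11 -> 6
  event 5 (t=38: INC b by 12): c unchanged
  event 6 (t=40: SET a = 24): c unchanged
  event 7 (t=47: INC b by 6): c unchanged
  event 8 (t=54: DEL d): c unchanged
  event 9 (t=62: DEC d by 10): c unchanged
  event 10 (t=64: SET c = 49): c 6 -> 49
  event 11 (t=65: INC c by 11): c 49 -> 60
  event 12 (t=68: DEC b by 14): c unchanged
Final: c = 60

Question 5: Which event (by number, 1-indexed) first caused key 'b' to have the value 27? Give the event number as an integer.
Answer: 2

Derivation:
Looking for first event where b becomes 27:
  event 2: b (absent) -> 27  <-- first match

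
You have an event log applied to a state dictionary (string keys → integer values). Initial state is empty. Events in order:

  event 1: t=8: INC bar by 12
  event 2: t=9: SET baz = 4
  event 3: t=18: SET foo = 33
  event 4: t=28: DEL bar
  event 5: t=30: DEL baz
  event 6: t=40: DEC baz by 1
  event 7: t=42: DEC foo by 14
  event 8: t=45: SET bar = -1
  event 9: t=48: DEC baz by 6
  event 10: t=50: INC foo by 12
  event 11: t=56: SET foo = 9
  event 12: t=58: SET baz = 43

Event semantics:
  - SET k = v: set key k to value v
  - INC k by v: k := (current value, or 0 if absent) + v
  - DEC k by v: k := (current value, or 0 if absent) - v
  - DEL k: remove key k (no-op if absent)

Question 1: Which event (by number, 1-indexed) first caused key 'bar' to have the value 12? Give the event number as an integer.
Answer: 1

Derivation:
Looking for first event where bar becomes 12:
  event 1: bar (absent) -> 12  <-- first match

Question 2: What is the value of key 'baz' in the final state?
Answer: 43

Derivation:
Track key 'baz' through all 12 events:
  event 1 (t=8: INC bar by 12): baz unchanged
  event 2 (t=9: SET baz = 4): baz (absent) -> 4
  event 3 (t=18: SET foo = 33): baz unchanged
  event 4 (t=28: DEL bar): baz unchanged
  event 5 (t=30: DEL baz): baz 4 -> (absent)
  event 6 (t=40: DEC baz by 1): baz (absent) -> -1
  event 7 (t=42: DEC foo by 14): baz unchanged
  event 8 (t=45: SET bar = -1): baz unchanged
  event 9 (t=48: DEC baz by 6): baz -1 -> -7
  event 10 (t=50: INC foo by 12): baz unchanged
  event 11 (t=56: SET foo = 9): baz unchanged
  event 12 (t=58: SET baz = 43): baz -7 -> 43
Final: baz = 43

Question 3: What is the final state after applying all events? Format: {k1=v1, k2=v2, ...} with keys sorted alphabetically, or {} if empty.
Answer: {bar=-1, baz=43, foo=9}

Derivation:
  after event 1 (t=8: INC bar by 12): {bar=12}
  after event 2 (t=9: SET baz = 4): {bar=12, baz=4}
  after event 3 (t=18: SET foo = 33): {bar=12, baz=4, foo=33}
  after event 4 (t=28: DEL bar): {baz=4, foo=33}
  after event 5 (t=30: DEL baz): {foo=33}
  after event 6 (t=40: DEC baz by 1): {baz=-1, foo=33}
  after event 7 (t=42: DEC foo by 14): {baz=-1, foo=19}
  after event 8 (t=45: SET bar = -1): {bar=-1, baz=-1, foo=19}
  after event 9 (t=48: DEC baz by 6): {bar=-1, baz=-7, foo=19}
  after event 10 (t=50: INC foo by 12): {bar=-1, baz=-7, foo=31}
  after event 11 (t=56: SET foo = 9): {bar=-1, baz=-7, foo=9}
  after event 12 (t=58: SET baz = 43): {bar=-1, baz=43, foo=9}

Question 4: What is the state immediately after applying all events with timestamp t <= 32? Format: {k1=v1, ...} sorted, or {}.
Answer: {foo=33}

Derivation:
Apply events with t <= 32 (5 events):
  after event 1 (t=8: INC bar by 12): {bar=12}
  after event 2 (t=9: SET baz = 4): {bar=12, baz=4}
  after event 3 (t=18: SET foo = 33): {bar=12, baz=4, foo=33}
  after event 4 (t=28: DEL bar): {baz=4, foo=33}
  after event 5 (t=30: DEL baz): {foo=33}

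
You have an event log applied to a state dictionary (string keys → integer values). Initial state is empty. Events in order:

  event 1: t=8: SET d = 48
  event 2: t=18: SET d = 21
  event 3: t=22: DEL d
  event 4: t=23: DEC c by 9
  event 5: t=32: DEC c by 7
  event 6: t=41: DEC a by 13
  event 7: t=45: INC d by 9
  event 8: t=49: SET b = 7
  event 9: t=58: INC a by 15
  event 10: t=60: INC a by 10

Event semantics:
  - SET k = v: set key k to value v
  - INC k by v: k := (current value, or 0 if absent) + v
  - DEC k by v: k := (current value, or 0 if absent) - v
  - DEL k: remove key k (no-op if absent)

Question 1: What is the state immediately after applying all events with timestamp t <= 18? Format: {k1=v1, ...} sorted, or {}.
Answer: {d=21}

Derivation:
Apply events with t <= 18 (2 events):
  after event 1 (t=8: SET d = 48): {d=48}
  after event 2 (t=18: SET d = 21): {d=21}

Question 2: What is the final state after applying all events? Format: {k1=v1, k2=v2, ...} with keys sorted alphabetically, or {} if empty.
Answer: {a=12, b=7, c=-16, d=9}

Derivation:
  after event 1 (t=8: SET d = 48): {d=48}
  after event 2 (t=18: SET d = 21): {d=21}
  after event 3 (t=22: DEL d): {}
  after event 4 (t=23: DEC c by 9): {c=-9}
  after event 5 (t=32: DEC c by 7): {c=-16}
  after event 6 (t=41: DEC a by 13): {a=-13, c=-16}
  after event 7 (t=45: INC d by 9): {a=-13, c=-16, d=9}
  after event 8 (t=49: SET b = 7): {a=-13, b=7, c=-16, d=9}
  after event 9 (t=58: INC a by 15): {a=2, b=7, c=-16, d=9}
  after event 10 (t=60: INC a by 10): {a=12, b=7, c=-16, d=9}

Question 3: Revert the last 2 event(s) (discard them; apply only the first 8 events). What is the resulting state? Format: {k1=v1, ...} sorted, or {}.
Answer: {a=-13, b=7, c=-16, d=9}

Derivation:
Keep first 8 events (discard last 2):
  after event 1 (t=8: SET d = 48): {d=48}
  after event 2 (t=18: SET d = 21): {d=21}
  after event 3 (t=22: DEL d): {}
  after event 4 (t=23: DEC c by 9): {c=-9}
  after event 5 (t=32: DEC c by 7): {c=-16}
  after event 6 (t=41: DEC a by 13): {a=-13, c=-16}
  after event 7 (t=45: INC d by 9): {a=-13, c=-16, d=9}
  after event 8 (t=49: SET b = 7): {a=-13, b=7, c=-16, d=9}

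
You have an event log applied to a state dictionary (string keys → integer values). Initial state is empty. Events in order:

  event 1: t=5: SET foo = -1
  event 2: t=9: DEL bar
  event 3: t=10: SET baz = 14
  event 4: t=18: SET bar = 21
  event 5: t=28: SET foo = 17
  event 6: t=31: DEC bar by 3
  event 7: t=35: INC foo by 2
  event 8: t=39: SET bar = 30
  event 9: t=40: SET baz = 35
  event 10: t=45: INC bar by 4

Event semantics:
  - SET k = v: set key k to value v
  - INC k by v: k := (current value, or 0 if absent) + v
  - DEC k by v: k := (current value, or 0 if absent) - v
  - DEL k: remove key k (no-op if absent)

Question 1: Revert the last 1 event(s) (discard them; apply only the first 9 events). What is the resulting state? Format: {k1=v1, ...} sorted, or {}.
Answer: {bar=30, baz=35, foo=19}

Derivation:
Keep first 9 events (discard last 1):
  after event 1 (t=5: SET foo = -1): {foo=-1}
  after event 2 (t=9: DEL bar): {foo=-1}
  after event 3 (t=10: SET baz = 14): {baz=14, foo=-1}
  after event 4 (t=18: SET bar = 21): {bar=21, baz=14, foo=-1}
  after event 5 (t=28: SET foo = 17): {bar=21, baz=14, foo=17}
  after event 6 (t=31: DEC bar by 3): {bar=18, baz=14, foo=17}
  after event 7 (t=35: INC foo by 2): {bar=18, baz=14, foo=19}
  after event 8 (t=39: SET bar = 30): {bar=30, baz=14, foo=19}
  after event 9 (t=40: SET baz = 35): {bar=30, baz=35, foo=19}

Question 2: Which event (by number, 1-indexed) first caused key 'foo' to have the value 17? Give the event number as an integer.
Answer: 5

Derivation:
Looking for first event where foo becomes 17:
  event 1: foo = -1
  event 2: foo = -1
  event 3: foo = -1
  event 4: foo = -1
  event 5: foo -1 -> 17  <-- first match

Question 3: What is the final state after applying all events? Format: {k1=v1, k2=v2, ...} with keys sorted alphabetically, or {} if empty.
  after event 1 (t=5: SET foo = -1): {foo=-1}
  after event 2 (t=9: DEL bar): {foo=-1}
  after event 3 (t=10: SET baz = 14): {baz=14, foo=-1}
  after event 4 (t=18: SET bar = 21): {bar=21, baz=14, foo=-1}
  after event 5 (t=28: SET foo = 17): {bar=21, baz=14, foo=17}
  after event 6 (t=31: DEC bar by 3): {bar=18, baz=14, foo=17}
  after event 7 (t=35: INC foo by 2): {bar=18, baz=14, foo=19}
  after event 8 (t=39: SET bar = 30): {bar=30, baz=14, foo=19}
  after event 9 (t=40: SET baz = 35): {bar=30, baz=35, foo=19}
  after event 10 (t=45: INC bar by 4): {bar=34, baz=35, foo=19}

Answer: {bar=34, baz=35, foo=19}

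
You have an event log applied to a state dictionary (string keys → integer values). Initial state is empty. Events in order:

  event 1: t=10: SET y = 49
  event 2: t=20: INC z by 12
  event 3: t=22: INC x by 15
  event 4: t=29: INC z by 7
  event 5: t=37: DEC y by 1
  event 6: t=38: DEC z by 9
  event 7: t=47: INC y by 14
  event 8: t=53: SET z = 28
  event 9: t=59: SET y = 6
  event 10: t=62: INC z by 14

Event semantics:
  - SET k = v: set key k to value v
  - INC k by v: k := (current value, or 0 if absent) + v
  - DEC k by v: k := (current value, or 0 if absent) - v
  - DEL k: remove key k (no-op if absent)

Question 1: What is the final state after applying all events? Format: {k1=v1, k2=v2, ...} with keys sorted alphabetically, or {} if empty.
Answer: {x=15, y=6, z=42}

Derivation:
  after event 1 (t=10: SET y = 49): {y=49}
  after event 2 (t=20: INC z by 12): {y=49, z=12}
  after event 3 (t=22: INC x by 15): {x=15, y=49, z=12}
  after event 4 (t=29: INC z by 7): {x=15, y=49, z=19}
  after event 5 (t=37: DEC y by 1): {x=15, y=48, z=19}
  after event 6 (t=38: DEC z by 9): {x=15, y=48, z=10}
  after event 7 (t=47: INC y by 14): {x=15, y=62, z=10}
  after event 8 (t=53: SET z = 28): {x=15, y=62, z=28}
  after event 9 (t=59: SET y = 6): {x=15, y=6, z=28}
  after event 10 (t=62: INC z by 14): {x=15, y=6, z=42}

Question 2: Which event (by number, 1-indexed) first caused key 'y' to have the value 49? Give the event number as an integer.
Answer: 1

Derivation:
Looking for first event where y becomes 49:
  event 1: y (absent) -> 49  <-- first match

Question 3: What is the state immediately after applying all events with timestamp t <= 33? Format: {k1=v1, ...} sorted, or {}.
Answer: {x=15, y=49, z=19}

Derivation:
Apply events with t <= 33 (4 events):
  after event 1 (t=10: SET y = 49): {y=49}
  after event 2 (t=20: INC z by 12): {y=49, z=12}
  after event 3 (t=22: INC x by 15): {x=15, y=49, z=12}
  after event 4 (t=29: INC z by 7): {x=15, y=49, z=19}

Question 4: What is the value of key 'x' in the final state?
Track key 'x' through all 10 events:
  event 1 (t=10: SET y = 49): x unchanged
  event 2 (t=20: INC z by 12): x unchanged
  event 3 (t=22: INC x by 15): x (absent) -> 15
  event 4 (t=29: INC z by 7): x unchanged
  event 5 (t=37: DEC y by 1): x unchanged
  event 6 (t=38: DEC z by 9): x unchanged
  event 7 (t=47: INC y by 14): x unchanged
  event 8 (t=53: SET z = 28): x unchanged
  event 9 (t=59: SET y = 6): x unchanged
  event 10 (t=62: INC z by 14): x unchanged
Final: x = 15

Answer: 15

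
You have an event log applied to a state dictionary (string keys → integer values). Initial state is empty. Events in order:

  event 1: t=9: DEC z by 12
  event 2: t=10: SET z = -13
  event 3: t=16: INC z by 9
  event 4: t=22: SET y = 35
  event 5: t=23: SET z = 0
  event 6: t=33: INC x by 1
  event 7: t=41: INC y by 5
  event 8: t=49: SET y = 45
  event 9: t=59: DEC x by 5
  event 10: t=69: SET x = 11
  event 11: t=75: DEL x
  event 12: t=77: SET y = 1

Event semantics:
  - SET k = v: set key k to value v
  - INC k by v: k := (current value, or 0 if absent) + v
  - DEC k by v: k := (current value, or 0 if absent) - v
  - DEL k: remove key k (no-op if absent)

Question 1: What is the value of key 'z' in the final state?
Answer: 0

Derivation:
Track key 'z' through all 12 events:
  event 1 (t=9: DEC z by 12): z (absent) -> -12
  event 2 (t=10: SET z = -13): z -12 -> -13
  event 3 (t=16: INC z by 9): z -13 -> -4
  event 4 (t=22: SET y = 35): z unchanged
  event 5 (t=23: SET z = 0): z -4 -> 0
  event 6 (t=33: INC x by 1): z unchanged
  event 7 (t=41: INC y by 5): z unchanged
  event 8 (t=49: SET y = 45): z unchanged
  event 9 (t=59: DEC x by 5): z unchanged
  event 10 (t=69: SET x = 11): z unchanged
  event 11 (t=75: DEL x): z unchanged
  event 12 (t=77: SET y = 1): z unchanged
Final: z = 0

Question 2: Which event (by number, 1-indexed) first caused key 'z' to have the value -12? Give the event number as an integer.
Looking for first event where z becomes -12:
  event 1: z (absent) -> -12  <-- first match

Answer: 1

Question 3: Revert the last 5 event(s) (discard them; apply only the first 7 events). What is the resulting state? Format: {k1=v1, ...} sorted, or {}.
Keep first 7 events (discard last 5):
  after event 1 (t=9: DEC z by 12): {z=-12}
  after event 2 (t=10: SET z = -13): {z=-13}
  after event 3 (t=16: INC z by 9): {z=-4}
  after event 4 (t=22: SET y = 35): {y=35, z=-4}
  after event 5 (t=23: SET z = 0): {y=35, z=0}
  after event 6 (t=33: INC x by 1): {x=1, y=35, z=0}
  after event 7 (t=41: INC y by 5): {x=1, y=40, z=0}

Answer: {x=1, y=40, z=0}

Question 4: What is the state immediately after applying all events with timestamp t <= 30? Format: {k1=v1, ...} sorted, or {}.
Apply events with t <= 30 (5 events):
  after event 1 (t=9: DEC z by 12): {z=-12}
  after event 2 (t=10: SET z = -13): {z=-13}
  after event 3 (t=16: INC z by 9): {z=-4}
  after event 4 (t=22: SET y = 35): {y=35, z=-4}
  after event 5 (t=23: SET z = 0): {y=35, z=0}

Answer: {y=35, z=0}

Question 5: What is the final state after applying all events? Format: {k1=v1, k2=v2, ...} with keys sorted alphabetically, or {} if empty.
  after event 1 (t=9: DEC z by 12): {z=-12}
  after event 2 (t=10: SET z = -13): {z=-13}
  after event 3 (t=16: INC z by 9): {z=-4}
  after event 4 (t=22: SET y = 35): {y=35, z=-4}
  after event 5 (t=23: SET z = 0): {y=35, z=0}
  after event 6 (t=33: INC x by 1): {x=1, y=35, z=0}
  after event 7 (t=41: INC y by 5): {x=1, y=40, z=0}
  after event 8 (t=49: SET y = 45): {x=1, y=45, z=0}
  after event 9 (t=59: DEC x by 5): {x=-4, y=45, z=0}
  after event 10 (t=69: SET x = 11): {x=11, y=45, z=0}
  after event 11 (t=75: DEL x): {y=45, z=0}
  after event 12 (t=77: SET y = 1): {y=1, z=0}

Answer: {y=1, z=0}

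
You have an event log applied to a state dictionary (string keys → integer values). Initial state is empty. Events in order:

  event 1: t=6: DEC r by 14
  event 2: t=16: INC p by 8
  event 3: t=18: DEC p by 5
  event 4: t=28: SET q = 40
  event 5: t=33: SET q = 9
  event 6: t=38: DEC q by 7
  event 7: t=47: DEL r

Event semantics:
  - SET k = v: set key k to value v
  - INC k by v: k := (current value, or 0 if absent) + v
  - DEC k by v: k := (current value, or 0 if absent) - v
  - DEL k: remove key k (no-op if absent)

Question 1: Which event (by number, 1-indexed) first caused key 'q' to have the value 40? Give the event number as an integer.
Answer: 4

Derivation:
Looking for first event where q becomes 40:
  event 4: q (absent) -> 40  <-- first match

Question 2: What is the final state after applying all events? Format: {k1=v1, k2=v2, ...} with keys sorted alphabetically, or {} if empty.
Answer: {p=3, q=2}

Derivation:
  after event 1 (t=6: DEC r by 14): {r=-14}
  after event 2 (t=16: INC p by 8): {p=8, r=-14}
  after event 3 (t=18: DEC p by 5): {p=3, r=-14}
  after event 4 (t=28: SET q = 40): {p=3, q=40, r=-14}
  after event 5 (t=33: SET q = 9): {p=3, q=9, r=-14}
  after event 6 (t=38: DEC q by 7): {p=3, q=2, r=-14}
  after event 7 (t=47: DEL r): {p=3, q=2}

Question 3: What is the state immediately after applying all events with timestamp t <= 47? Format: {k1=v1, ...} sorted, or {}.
Apply events with t <= 47 (7 events):
  after event 1 (t=6: DEC r by 14): {r=-14}
  after event 2 (t=16: INC p by 8): {p=8, r=-14}
  after event 3 (t=18: DEC p by 5): {p=3, r=-14}
  after event 4 (t=28: SET q = 40): {p=3, q=40, r=-14}
  after event 5 (t=33: SET q = 9): {p=3, q=9, r=-14}
  after event 6 (t=38: DEC q by 7): {p=3, q=2, r=-14}
  after event 7 (t=47: DEL r): {p=3, q=2}

Answer: {p=3, q=2}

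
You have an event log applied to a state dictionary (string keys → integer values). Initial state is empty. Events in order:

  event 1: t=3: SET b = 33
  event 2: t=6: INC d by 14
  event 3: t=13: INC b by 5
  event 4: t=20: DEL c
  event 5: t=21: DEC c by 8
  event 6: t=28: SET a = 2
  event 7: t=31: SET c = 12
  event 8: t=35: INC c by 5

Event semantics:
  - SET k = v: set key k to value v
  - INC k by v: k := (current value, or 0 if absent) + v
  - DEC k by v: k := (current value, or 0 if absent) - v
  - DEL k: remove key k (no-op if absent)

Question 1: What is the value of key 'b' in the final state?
Track key 'b' through all 8 events:
  event 1 (t=3: SET b = 33): b (absent) -> 33
  event 2 (t=6: INC d by 14): b unchanged
  event 3 (t=13: INC b by 5): b 33 -> 38
  event 4 (t=20: DEL c): b unchanged
  event 5 (t=21: DEC c by 8): b unchanged
  event 6 (t=28: SET a = 2): b unchanged
  event 7 (t=31: SET c = 12): b unchanged
  event 8 (t=35: INC c by 5): b unchanged
Final: b = 38

Answer: 38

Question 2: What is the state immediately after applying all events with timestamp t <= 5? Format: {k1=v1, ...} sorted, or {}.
Answer: {b=33}

Derivation:
Apply events with t <= 5 (1 events):
  after event 1 (t=3: SET b = 33): {b=33}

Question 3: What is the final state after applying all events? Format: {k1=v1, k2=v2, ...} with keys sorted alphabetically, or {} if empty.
  after event 1 (t=3: SET b = 33): {b=33}
  after event 2 (t=6: INC d by 14): {b=33, d=14}
  after event 3 (t=13: INC b by 5): {b=38, d=14}
  after event 4 (t=20: DEL c): {b=38, d=14}
  after event 5 (t=21: DEC c by 8): {b=38, c=-8, d=14}
  after event 6 (t=28: SET a = 2): {a=2, b=38, c=-8, d=14}
  after event 7 (t=31: SET c = 12): {a=2, b=38, c=12, d=14}
  after event 8 (t=35: INC c by 5): {a=2, b=38, c=17, d=14}

Answer: {a=2, b=38, c=17, d=14}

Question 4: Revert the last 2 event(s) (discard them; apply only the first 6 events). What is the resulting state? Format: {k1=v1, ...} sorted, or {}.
Keep first 6 events (discard last 2):
  after event 1 (t=3: SET b = 33): {b=33}
  after event 2 (t=6: INC d by 14): {b=33, d=14}
  after event 3 (t=13: INC b by 5): {b=38, d=14}
  after event 4 (t=20: DEL c): {b=38, d=14}
  after event 5 (t=21: DEC c by 8): {b=38, c=-8, d=14}
  after event 6 (t=28: SET a = 2): {a=2, b=38, c=-8, d=14}

Answer: {a=2, b=38, c=-8, d=14}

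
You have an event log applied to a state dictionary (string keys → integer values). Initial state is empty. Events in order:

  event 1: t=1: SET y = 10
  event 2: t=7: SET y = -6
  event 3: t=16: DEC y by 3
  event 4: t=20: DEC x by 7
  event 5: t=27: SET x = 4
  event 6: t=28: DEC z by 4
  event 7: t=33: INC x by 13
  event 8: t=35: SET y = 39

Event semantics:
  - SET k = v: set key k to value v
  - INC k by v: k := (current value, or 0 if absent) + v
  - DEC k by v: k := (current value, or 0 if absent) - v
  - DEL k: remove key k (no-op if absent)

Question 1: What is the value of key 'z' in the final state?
Track key 'z' through all 8 events:
  event 1 (t=1: SET y = 10): z unchanged
  event 2 (t=7: SET y = -6): z unchanged
  event 3 (t=16: DEC y by 3): z unchanged
  event 4 (t=20: DEC x by 7): z unchanged
  event 5 (t=27: SET x = 4): z unchanged
  event 6 (t=28: DEC z by 4): z (absent) -> -4
  event 7 (t=33: INC x by 13): z unchanged
  event 8 (t=35: SET y = 39): z unchanged
Final: z = -4

Answer: -4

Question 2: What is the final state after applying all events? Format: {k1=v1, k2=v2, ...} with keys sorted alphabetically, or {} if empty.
  after event 1 (t=1: SET y = 10): {y=10}
  after event 2 (t=7: SET y = -6): {y=-6}
  after event 3 (t=16: DEC y by 3): {y=-9}
  after event 4 (t=20: DEC x by 7): {x=-7, y=-9}
  after event 5 (t=27: SET x = 4): {x=4, y=-9}
  after event 6 (t=28: DEC z by 4): {x=4, y=-9, z=-4}
  after event 7 (t=33: INC x by 13): {x=17, y=-9, z=-4}
  after event 8 (t=35: SET y = 39): {x=17, y=39, z=-4}

Answer: {x=17, y=39, z=-4}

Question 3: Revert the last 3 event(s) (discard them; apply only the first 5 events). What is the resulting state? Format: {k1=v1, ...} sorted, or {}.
Answer: {x=4, y=-9}

Derivation:
Keep first 5 events (discard last 3):
  after event 1 (t=1: SET y = 10): {y=10}
  after event 2 (t=7: SET y = -6): {y=-6}
  after event 3 (t=16: DEC y by 3): {y=-9}
  after event 4 (t=20: DEC x by 7): {x=-7, y=-9}
  after event 5 (t=27: SET x = 4): {x=4, y=-9}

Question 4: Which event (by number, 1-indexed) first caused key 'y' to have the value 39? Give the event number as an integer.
Answer: 8

Derivation:
Looking for first event where y becomes 39:
  event 1: y = 10
  event 2: y = -6
  event 3: y = -9
  event 4: y = -9
  event 5: y = -9
  event 6: y = -9
  event 7: y = -9
  event 8: y -9 -> 39  <-- first match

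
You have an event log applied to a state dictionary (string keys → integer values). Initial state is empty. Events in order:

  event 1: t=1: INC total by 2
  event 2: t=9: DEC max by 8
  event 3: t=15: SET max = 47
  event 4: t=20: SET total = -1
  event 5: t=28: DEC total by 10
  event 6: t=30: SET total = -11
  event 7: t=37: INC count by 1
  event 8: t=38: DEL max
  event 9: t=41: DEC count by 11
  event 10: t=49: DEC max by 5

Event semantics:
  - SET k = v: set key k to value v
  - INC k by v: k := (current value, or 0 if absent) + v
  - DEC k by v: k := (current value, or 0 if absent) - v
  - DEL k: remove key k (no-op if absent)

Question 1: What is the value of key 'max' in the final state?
Track key 'max' through all 10 events:
  event 1 (t=1: INC total by 2): max unchanged
  event 2 (t=9: DEC max by 8): max (absent) -> -8
  event 3 (t=15: SET max = 47): max -8 -> 47
  event 4 (t=20: SET total = -1): max unchanged
  event 5 (t=28: DEC total by 10): max unchanged
  event 6 (t=30: SET total = -11): max unchanged
  event 7 (t=37: INC count by 1): max unchanged
  event 8 (t=38: DEL max): max 47 -> (absent)
  event 9 (t=41: DEC count by 11): max unchanged
  event 10 (t=49: DEC max by 5): max (absent) -> -5
Final: max = -5

Answer: -5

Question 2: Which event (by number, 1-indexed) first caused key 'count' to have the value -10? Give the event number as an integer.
Looking for first event where count becomes -10:
  event 7: count = 1
  event 8: count = 1
  event 9: count 1 -> -10  <-- first match

Answer: 9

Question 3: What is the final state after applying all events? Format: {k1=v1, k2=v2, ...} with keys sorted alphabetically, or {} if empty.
Answer: {count=-10, max=-5, total=-11}

Derivation:
  after event 1 (t=1: INC total by 2): {total=2}
  after event 2 (t=9: DEC max by 8): {max=-8, total=2}
  after event 3 (t=15: SET max = 47): {max=47, total=2}
  after event 4 (t=20: SET total = -1): {max=47, total=-1}
  after event 5 (t=28: DEC total by 10): {max=47, total=-11}
  after event 6 (t=30: SET total = -11): {max=47, total=-11}
  after event 7 (t=37: INC count by 1): {count=1, max=47, total=-11}
  after event 8 (t=38: DEL max): {count=1, total=-11}
  after event 9 (t=41: DEC count by 11): {count=-10, total=-11}
  after event 10 (t=49: DEC max by 5): {count=-10, max=-5, total=-11}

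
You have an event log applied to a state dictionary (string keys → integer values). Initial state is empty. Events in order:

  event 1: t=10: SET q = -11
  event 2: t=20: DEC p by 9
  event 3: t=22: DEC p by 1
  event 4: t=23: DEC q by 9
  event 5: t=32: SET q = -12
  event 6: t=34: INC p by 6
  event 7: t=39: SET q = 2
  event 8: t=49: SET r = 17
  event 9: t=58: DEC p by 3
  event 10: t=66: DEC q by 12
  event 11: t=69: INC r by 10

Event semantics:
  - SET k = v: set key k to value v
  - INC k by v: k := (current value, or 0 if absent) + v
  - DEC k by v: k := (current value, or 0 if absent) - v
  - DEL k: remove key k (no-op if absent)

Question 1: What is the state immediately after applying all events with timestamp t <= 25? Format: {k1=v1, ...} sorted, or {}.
Apply events with t <= 25 (4 events):
  after event 1 (t=10: SET q = -11): {q=-11}
  after event 2 (t=20: DEC p by 9): {p=-9, q=-11}
  after event 3 (t=22: DEC p by 1): {p=-10, q=-11}
  after event 4 (t=23: DEC q by 9): {p=-10, q=-20}

Answer: {p=-10, q=-20}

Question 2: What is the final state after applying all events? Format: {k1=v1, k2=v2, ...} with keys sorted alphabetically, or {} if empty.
Answer: {p=-7, q=-10, r=27}

Derivation:
  after event 1 (t=10: SET q = -11): {q=-11}
  after event 2 (t=20: DEC p by 9): {p=-9, q=-11}
  after event 3 (t=22: DEC p by 1): {p=-10, q=-11}
  after event 4 (t=23: DEC q by 9): {p=-10, q=-20}
  after event 5 (t=32: SET q = -12): {p=-10, q=-12}
  after event 6 (t=34: INC p by 6): {p=-4, q=-12}
  after event 7 (t=39: SET q = 2): {p=-4, q=2}
  after event 8 (t=49: SET r = 17): {p=-4, q=2, r=17}
  after event 9 (t=58: DEC p by 3): {p=-7, q=2, r=17}
  after event 10 (t=66: DEC q by 12): {p=-7, q=-10, r=17}
  after event 11 (t=69: INC r by 10): {p=-7, q=-10, r=27}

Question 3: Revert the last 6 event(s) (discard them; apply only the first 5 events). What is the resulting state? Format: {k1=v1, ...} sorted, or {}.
Answer: {p=-10, q=-12}

Derivation:
Keep first 5 events (discard last 6):
  after event 1 (t=10: SET q = -11): {q=-11}
  after event 2 (t=20: DEC p by 9): {p=-9, q=-11}
  after event 3 (t=22: DEC p by 1): {p=-10, q=-11}
  after event 4 (t=23: DEC q by 9): {p=-10, q=-20}
  after event 5 (t=32: SET q = -12): {p=-10, q=-12}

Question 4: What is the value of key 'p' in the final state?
Answer: -7

Derivation:
Track key 'p' through all 11 events:
  event 1 (t=10: SET q = -11): p unchanged
  event 2 (t=20: DEC p by 9): p (absent) -> -9
  event 3 (t=22: DEC p by 1): p -9 -> -10
  event 4 (t=23: DEC q by 9): p unchanged
  event 5 (t=32: SET q = -12): p unchanged
  event 6 (t=34: INC p by 6): p -10 -> -4
  event 7 (t=39: SET q = 2): p unchanged
  event 8 (t=49: SET r = 17): p unchanged
  event 9 (t=58: DEC p by 3): p -4 -> -7
  event 10 (t=66: DEC q by 12): p unchanged
  event 11 (t=69: INC r by 10): p unchanged
Final: p = -7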